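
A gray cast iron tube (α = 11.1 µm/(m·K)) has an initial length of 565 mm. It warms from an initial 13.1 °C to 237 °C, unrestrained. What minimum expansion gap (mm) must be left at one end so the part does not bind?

ΔT = 237 − 13.1 = 223.9 K.
ΔL = α·L₀·ΔT = 11.1×10⁻⁶ × 565 mm × 223.9 K = 1.40 mm.

1.40 mm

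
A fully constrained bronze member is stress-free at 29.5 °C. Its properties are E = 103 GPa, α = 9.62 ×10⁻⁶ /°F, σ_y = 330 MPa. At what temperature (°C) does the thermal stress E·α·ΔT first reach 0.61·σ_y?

α = 9.62×10⁻⁶/°F × 9/5 = 17.3×10⁻⁶/K.
E·α·ΔT = 201.3 MPa ⇒ ΔT = 201.3 / (103.0×10³ × 17.3×10⁻⁶) = 112.9 K.
T = 29.5 + 112.9 = 142.4 °C.

142 °C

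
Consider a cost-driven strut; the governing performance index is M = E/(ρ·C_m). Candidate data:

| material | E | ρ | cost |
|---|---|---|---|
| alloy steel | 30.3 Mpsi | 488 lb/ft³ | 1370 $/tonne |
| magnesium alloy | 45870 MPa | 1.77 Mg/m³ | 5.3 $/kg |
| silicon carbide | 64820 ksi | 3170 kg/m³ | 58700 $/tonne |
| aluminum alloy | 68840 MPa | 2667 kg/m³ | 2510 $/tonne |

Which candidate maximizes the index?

alloy steel

Convert each candidate to consistent units, then evaluate M:
  alloy steel: E = 208.9 GPa, ρ = 7817 kg/m³, cost = 1.370 $/kg
  magnesium alloy: E = 45.87 GPa, ρ = 1770 kg/m³, cost = 5.300 $/kg
  silicon carbide: E = 446.9 GPa, ρ = 3170 kg/m³, cost = 58.70 $/kg
  aluminum alloy: E = 68.84 GPa, ρ = 2667 kg/m³, cost = 2.510 $/kg
  alloy steel: M = 19.5 MN·m per $
  aluminum alloy: M = 10.3 MN·m per $
  magnesium alloy: M = 4.89 MN·m per $
  silicon carbide: M = 2.40 MN·m per $
Alloy steel ranks first.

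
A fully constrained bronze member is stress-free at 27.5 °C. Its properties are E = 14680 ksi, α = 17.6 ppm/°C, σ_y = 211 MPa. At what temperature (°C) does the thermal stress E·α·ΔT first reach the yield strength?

146 °C

E = 14680 ksi = 101.2 GPa.
E·α·ΔT = 211.0 MPa ⇒ ΔT = 211.0 / (101.2×10³ × 17.6×10⁻⁶) = 118.4 K.
T = 27.5 + 118.4 = 145.9 °C.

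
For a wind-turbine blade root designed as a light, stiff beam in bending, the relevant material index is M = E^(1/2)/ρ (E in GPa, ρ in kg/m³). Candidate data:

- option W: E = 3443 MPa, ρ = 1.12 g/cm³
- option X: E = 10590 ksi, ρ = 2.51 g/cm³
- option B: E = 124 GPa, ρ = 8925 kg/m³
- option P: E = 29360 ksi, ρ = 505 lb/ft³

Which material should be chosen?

option X

Normalizing units and computing the index:
  option W: E = 3.443 GPa, ρ = 1120 kg/m³
  option X: E = 73.02 GPa, ρ = 2510 kg/m³
  option B: E = 124.0 GPa, ρ = 8925 kg/m³
  option P: E = 202.4 GPa, ρ = 8089 kg/m³
  option X: M = 3.40×10⁻³
  option P: M = 1.76×10⁻³
  option W: M = 1.66×10⁻³
  option B: M = 1.25×10⁻³
Option X has the largest M.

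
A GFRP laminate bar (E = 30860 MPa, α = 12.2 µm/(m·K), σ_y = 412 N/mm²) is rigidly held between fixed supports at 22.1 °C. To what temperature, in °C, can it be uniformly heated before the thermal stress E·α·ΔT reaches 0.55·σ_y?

E = 30860 MPa = 30.86 GPa.
σ_y = 412 N/mm² = 412.0 MPa.
E·α·ΔT = 226.6 MPa ⇒ ΔT = 226.6 / (30.86×10³ × 12.2×10⁻⁶) = 601.9 K.
T = 22.1 + 601.9 = 624.0 °C.

624 °C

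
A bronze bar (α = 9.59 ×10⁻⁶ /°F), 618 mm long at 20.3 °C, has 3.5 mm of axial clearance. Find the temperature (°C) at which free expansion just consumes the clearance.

348 °C

α = 9.59×10⁻⁶/°F × 9/5 = 17.3×10⁻⁶/K.
α·L₀·ΔT = 3.5 mm ⇒ ΔT = 3.5 / (17.3×10⁻⁶ × 618.0) = 328.1 K.
T = 20.3 + 328.1 = 348.4 °C.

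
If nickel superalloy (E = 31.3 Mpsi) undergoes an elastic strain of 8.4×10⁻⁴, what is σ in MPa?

E = 31.3 Mpsi = 215.8 GPa.
σ = E·ε = 215800 MPa × 8.4×10⁻⁴ = 181 MPa.

181 MPa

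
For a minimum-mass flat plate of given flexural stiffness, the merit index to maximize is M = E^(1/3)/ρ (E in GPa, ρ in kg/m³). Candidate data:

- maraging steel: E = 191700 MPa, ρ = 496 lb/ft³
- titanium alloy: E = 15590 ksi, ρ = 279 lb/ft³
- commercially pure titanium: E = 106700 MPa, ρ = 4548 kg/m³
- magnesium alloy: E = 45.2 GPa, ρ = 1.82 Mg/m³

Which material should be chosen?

magnesium alloy

Normalizing units and computing the index:
  maraging steel: E = 191.7 GPa, ρ = 7945 kg/m³
  titanium alloy: E = 107.5 GPa, ρ = 4469 kg/m³
  commercially pure titanium: E = 106.7 GPa, ρ = 4548 kg/m³
  magnesium alloy: E = 45.20 GPa, ρ = 1820 kg/m³
  magnesium alloy: M = 1.96×10⁻³
  titanium alloy: M = 1.06×10⁻³
  commercially pure titanium: M = 1.04×10⁻³
  maraging steel: M = 0.726×10⁻³
Highest index: magnesium alloy.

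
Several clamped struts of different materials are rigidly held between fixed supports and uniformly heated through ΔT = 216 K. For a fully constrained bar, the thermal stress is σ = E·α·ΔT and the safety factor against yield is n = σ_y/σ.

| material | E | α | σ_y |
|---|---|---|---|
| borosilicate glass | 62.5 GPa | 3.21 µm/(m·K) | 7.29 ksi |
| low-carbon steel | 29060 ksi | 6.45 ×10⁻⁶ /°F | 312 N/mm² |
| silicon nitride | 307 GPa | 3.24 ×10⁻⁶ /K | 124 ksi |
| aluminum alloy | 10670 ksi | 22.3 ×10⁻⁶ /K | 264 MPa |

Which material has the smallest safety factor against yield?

low-carbon steel

With everything in SI (GPa, ×10⁻⁶/K, MPa):
  borosilicate glass: E = 62.50, α = 3.21, σ_y = 50.26 → σ = 43.3 MPa, n = 1.16
  low-carbon steel: E = 200.4, α = 11.6, σ_y = 312.0 → σ = 502 MPa, n = 0.621
  silicon nitride: E = 307.0, α = 3.24, σ_y = 855.0 → σ = 215 MPa, n = 3.98
  aluminum alloy: E = 73.57, α = 22.3, σ_y = 264.0 → σ = 354 MPa, n = 0.745
The minimum is low-carbon steel at n = 0.621.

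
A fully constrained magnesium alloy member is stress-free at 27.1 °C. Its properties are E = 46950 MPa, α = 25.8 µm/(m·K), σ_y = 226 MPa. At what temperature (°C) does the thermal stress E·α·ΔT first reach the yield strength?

214 °C

E = 46950 MPa = 46.95 GPa.
E·α·ΔT = 226.0 MPa ⇒ ΔT = 226.0 / (46.95×10³ × 25.8×10⁻⁶) = 186.6 K.
T = 27.1 + 186.6 = 213.7 °C.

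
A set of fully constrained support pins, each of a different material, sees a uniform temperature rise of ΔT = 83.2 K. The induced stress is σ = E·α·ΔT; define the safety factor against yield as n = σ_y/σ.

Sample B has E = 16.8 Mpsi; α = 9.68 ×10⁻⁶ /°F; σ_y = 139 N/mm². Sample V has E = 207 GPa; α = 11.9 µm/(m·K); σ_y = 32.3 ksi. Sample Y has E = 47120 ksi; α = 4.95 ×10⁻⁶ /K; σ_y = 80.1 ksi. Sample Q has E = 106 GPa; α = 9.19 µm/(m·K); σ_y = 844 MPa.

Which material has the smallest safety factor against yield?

sample B

Converting E to GPa, α to ×10⁻⁶/K, σ_y to MPa, then σ and n for each:
  sample B: E = 115.8, α = 17.4, σ_y = 139.0 → σ = 168 MPa, n = 0.828
  sample V: E = 207.0, α = 11.9, σ_y = 222.7 → σ = 205 MPa, n = 1.09
  sample Y: E = 324.9, α = 4.95, σ_y = 552.3 → σ = 134 MPa, n = 4.13
  sample Q: E = 106.0, α = 9.19, σ_y = 844.0 → σ = 81.0 MPa, n = 10.4
Sample B has the lowest safety factor, n = 0.828.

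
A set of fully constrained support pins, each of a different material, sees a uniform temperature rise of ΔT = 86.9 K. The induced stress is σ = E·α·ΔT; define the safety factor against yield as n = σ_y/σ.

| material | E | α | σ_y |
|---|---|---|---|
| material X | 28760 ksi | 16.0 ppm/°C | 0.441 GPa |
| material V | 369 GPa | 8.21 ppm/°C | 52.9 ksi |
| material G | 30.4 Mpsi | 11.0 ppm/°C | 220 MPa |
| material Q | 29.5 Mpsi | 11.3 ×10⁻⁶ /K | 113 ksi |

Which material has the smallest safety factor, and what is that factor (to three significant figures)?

material G, n = 1.10

With everything in SI (GPa, ×10⁻⁶/K, MPa):
  material X: E = 198.3, α = 16.0, σ_y = 441.0 → σ = 276 MPa, n = 1.60
  material V: E = 369.0, α = 8.21, σ_y = 364.7 → σ = 263 MPa, n = 1.39
  material G: E = 209.6, α = 11.0, σ_y = 220.0 → σ = 200 MPa, n = 1.10
  material Q: E = 203.4, α = 11.3, σ_y = 779.1 → σ = 200 MPa, n = 3.90
Smallest n: material G with n = 1.10.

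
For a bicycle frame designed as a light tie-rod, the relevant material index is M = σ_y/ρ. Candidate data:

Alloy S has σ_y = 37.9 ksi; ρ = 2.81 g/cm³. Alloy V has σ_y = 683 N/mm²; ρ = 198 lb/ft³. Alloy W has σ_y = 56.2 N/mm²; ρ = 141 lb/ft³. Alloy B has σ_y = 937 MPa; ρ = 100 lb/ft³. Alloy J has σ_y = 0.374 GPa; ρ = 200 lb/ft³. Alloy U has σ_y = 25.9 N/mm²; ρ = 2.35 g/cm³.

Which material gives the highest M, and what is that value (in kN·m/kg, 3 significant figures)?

Convert each candidate to consistent units, then evaluate M:
  alloy S: σ_y = 261.3 MPa, ρ = 2810 kg/m³
  alloy V: σ_y = 683.0 MPa, ρ = 3172 kg/m³
  alloy W: σ_y = 56.20 MPa, ρ = 2259 kg/m³
  alloy B: σ_y = 937.0 MPa, ρ = 1602 kg/m³
  alloy J: σ_y = 374.0 MPa, ρ = 3204 kg/m³
  alloy U: σ_y = 25.90 MPa, ρ = 2350 kg/m³
  alloy B: M = 585 kN·m/kg
  alloy V: M = 215 kN·m/kg
  alloy J: M = 117 kN·m/kg
  alloy S: M = 93.0 kN·m/kg
  alloy W: M = 24.9 kN·m/kg
  alloy U: M = 11.0 kN·m/kg
Alloy B has the largest M.

alloy B, M = 585 kN·m/kg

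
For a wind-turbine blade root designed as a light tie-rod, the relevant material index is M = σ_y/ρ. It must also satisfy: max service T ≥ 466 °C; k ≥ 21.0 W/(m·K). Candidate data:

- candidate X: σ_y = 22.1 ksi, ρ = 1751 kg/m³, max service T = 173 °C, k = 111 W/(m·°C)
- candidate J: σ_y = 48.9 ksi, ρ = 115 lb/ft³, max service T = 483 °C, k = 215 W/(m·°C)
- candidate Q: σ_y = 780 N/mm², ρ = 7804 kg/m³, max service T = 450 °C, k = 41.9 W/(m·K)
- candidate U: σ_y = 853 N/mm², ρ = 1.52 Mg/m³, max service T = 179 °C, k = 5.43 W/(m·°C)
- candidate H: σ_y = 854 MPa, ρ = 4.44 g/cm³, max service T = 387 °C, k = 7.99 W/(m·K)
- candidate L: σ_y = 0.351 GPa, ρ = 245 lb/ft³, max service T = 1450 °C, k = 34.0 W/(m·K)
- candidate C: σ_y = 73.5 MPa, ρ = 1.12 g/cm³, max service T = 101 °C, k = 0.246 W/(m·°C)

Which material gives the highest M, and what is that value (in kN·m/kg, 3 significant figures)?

Screen on constraints: max service T ≥ 466 °C; k ≥ 21.0 W/(m·K). Survivors: candidate J, candidate L.
Normalizing units and computing the index:
  candidate J: σ_y = 337.2 MPa, ρ = 1842 kg/m³
  candidate L: σ_y = 351.0 MPa, ρ = 3925 kg/m³
  candidate J: M = 183 kN·m/kg
  candidate L: M = 89.4 kN·m/kg
Candidate J ranks first.

candidate J, M = 183 kN·m/kg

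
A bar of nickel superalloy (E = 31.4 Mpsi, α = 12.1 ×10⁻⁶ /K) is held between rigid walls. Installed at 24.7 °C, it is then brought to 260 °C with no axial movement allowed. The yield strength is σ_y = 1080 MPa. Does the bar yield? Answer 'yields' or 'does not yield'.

does not yield

E = 31.4 Mpsi = 216.5 GPa.
ΔT = 235.3 K. Constrained thermal stress σ = E·α·ΔT = 216.5×10³ MPa × 12.1×10⁻⁶ × 235.3 = 616 MPa (compressive).
Compare to σ_y = 1080 MPa: σ < σ_y, so it does not yield.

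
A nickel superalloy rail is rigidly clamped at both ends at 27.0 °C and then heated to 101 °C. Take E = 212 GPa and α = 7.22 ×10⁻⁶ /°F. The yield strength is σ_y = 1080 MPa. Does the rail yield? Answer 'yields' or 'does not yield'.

does not yield

α = 7.22×10⁻⁶/°F × 9/5 = 13.0×10⁻⁶/K.
ΔT = 74.00 K. Constrained thermal stress σ = E·α·ΔT = 212.0×10³ MPa × 13.0×10⁻⁶ × 74.00 = 204 MPa (compressive).
Compare to σ_y = 1080 MPa: σ < σ_y, so it does not yield.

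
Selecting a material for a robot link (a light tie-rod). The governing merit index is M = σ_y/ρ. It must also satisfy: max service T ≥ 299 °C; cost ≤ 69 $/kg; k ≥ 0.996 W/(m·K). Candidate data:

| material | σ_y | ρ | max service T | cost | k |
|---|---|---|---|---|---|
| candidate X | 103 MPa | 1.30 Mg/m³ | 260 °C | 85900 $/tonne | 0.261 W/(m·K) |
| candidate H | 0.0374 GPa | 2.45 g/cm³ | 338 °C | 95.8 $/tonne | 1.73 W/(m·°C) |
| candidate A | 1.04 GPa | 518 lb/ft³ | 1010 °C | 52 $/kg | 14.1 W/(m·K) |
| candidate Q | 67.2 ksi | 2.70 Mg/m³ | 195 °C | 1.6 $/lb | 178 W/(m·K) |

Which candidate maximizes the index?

Screen on constraints: max service T ≥ 299 °C; cost ≤ 69 $/kg; k ≥ 0.996 W/(m·K). Survivors: candidate H, candidate A.
Normalizing units and computing the index:
  candidate H: σ_y = 37.40 MPa, ρ = 2450 kg/m³
  candidate A: σ_y = 1040 MPa, ρ = 8298 kg/m³
  candidate A: M = 125 kN·m/kg
  candidate H: M = 15.3 kN·m/kg
Candidate A has the largest M.

candidate A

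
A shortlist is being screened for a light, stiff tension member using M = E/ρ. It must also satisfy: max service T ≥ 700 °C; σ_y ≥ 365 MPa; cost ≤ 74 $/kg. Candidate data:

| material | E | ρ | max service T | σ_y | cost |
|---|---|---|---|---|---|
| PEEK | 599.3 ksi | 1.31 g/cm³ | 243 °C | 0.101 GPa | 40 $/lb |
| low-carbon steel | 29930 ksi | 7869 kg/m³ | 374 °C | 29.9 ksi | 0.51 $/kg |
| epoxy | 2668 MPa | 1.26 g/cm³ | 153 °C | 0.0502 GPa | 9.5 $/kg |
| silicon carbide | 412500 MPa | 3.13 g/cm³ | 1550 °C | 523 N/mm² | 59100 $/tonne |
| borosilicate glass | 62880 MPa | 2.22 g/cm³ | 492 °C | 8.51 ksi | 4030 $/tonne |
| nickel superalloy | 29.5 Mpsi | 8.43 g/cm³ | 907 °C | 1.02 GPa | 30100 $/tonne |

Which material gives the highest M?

silicon carbide

Screen on constraints: max service T ≥ 700 °C; σ_y ≥ 365 MPa; cost ≤ 74 $/kg. Survivors: silicon carbide, nickel superalloy.
Convert each candidate to consistent units, then evaluate M:
  silicon carbide: E = 412.5 GPa, ρ = 3130 kg/m³
  nickel superalloy: E = 203.4 GPa, ρ = 8430 kg/m³
  silicon carbide: M = 132 MN·m/kg
  nickel superalloy: M = 24.1 MN·m/kg
The maximum is for silicon carbide.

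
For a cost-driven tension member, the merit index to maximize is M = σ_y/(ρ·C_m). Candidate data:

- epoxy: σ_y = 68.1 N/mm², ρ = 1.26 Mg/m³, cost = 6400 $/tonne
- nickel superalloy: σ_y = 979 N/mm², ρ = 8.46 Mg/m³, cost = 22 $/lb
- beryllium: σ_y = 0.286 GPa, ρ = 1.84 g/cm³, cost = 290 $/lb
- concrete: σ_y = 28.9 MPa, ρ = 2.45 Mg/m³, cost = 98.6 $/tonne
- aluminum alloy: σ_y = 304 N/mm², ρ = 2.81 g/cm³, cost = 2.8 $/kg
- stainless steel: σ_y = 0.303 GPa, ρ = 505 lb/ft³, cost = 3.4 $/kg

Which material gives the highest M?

concrete

Convert each candidate to consistent units, then evaluate M:
  epoxy: σ_y = 68.10 MPa, ρ = 1260 kg/m³, cost = 6.400 $/kg
  nickel superalloy: σ_y = 979.0 MPa, ρ = 8460 kg/m³, cost = 48.50 $/kg
  beryllium: σ_y = 286.0 MPa, ρ = 1840 kg/m³, cost = 639.3 $/kg
  concrete: σ_y = 28.90 MPa, ρ = 2450 kg/m³, cost = 0.09860 $/kg
  aluminum alloy: σ_y = 304.0 MPa, ρ = 2810 kg/m³, cost = 2.800 $/kg
  stainless steel: σ_y = 303.0 MPa, ρ = 8089 kg/m³, cost = 3.400 $/kg
  concrete: M = 120 kN·m per $
  aluminum alloy: M = 38.6 kN·m per $
  stainless steel: M = 11.0 kN·m per $
  epoxy: M = 8.44 kN·m per $
  nickel superalloy: M = 2.39 kN·m per $
  beryllium: M = 0.243 kN·m per $
Highest index: concrete.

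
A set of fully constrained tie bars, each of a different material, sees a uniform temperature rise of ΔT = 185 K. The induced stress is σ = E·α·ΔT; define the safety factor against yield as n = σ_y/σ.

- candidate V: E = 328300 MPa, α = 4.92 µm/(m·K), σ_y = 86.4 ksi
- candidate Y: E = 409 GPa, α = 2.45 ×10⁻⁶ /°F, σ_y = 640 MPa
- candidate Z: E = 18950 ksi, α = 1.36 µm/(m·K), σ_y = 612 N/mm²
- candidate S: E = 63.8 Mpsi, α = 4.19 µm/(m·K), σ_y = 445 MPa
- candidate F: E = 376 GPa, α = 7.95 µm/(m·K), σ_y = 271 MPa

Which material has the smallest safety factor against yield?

candidate F

With everything in SI (GPa, ×10⁻⁶/K, MPa):
  candidate V: E = 328.3, α = 4.92, σ_y = 595.7 → σ = 299 MPa, n = 1.99
  candidate Y: E = 409.0, α = 4.41, σ_y = 640.0 → σ = 334 MPa, n = 1.92
  candidate Z: E = 130.7, α = 1.36, σ_y = 612.0 → σ = 32.9 MPa, n = 18.6
  candidate S: E = 439.9, α = 4.19, σ_y = 445.0 → σ = 341 MPa, n = 1.31
  candidate F: E = 376.0, α = 7.95, σ_y = 271.0 → σ = 553 MPa, n = 0.490
The minimum is candidate F at n = 0.490.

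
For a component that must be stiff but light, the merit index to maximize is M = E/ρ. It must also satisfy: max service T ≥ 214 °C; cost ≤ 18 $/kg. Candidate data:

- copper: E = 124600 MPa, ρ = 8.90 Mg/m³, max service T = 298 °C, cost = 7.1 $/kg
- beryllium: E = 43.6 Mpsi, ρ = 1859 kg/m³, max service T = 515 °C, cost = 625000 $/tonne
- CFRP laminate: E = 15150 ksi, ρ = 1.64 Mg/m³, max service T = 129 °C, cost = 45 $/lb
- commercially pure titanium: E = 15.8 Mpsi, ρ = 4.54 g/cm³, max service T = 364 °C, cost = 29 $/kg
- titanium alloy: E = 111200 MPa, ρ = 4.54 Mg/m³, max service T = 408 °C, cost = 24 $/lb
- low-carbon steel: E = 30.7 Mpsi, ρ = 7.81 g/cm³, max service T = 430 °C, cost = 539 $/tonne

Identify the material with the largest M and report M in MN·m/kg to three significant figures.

Screen on constraints: max service T ≥ 214 °C; cost ≤ 18 $/kg. Survivors: copper, low-carbon steel.
Putting every candidate on a common basis:
  copper: E = 124.6 GPa, ρ = 8900 kg/m³
  low-carbon steel: E = 211.7 GPa, ρ = 7810 kg/m³
  low-carbon steel: M = 27.1 MN·m/kg
  copper: M = 14.0 MN·m/kg
Low-carbon steel has the largest M.

low-carbon steel, M = 27.1 MN·m/kg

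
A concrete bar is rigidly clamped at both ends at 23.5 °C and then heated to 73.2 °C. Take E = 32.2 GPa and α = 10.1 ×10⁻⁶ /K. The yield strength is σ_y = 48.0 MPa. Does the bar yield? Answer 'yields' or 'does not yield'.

does not yield

ΔT = 49.70 K. Constrained thermal stress σ = E·α·ΔT = 32.20×10³ MPa × 10.1×10⁻⁶ × 49.70 = 16.2 MPa (compressive).
Compare to σ_y = 48.0 MPa: σ < σ_y, so it does not yield.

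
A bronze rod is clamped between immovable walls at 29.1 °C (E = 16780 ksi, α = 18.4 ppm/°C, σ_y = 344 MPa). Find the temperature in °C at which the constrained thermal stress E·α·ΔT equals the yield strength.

E = 16780 ksi = 115.7 GPa.
E·α·ΔT = 344.0 MPa ⇒ ΔT = 344.0 / (115.7×10³ × 18.4×10⁻⁶) = 161.6 K.
T = 29.1 + 161.6 = 190.7 °C.

191 °C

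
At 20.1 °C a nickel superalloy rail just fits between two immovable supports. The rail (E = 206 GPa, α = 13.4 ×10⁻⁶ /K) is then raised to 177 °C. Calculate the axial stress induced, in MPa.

ΔT = 156.9 K. Constrained thermal stress σ = E·α·ΔT = 206.0×10³ MPa × 13.4×10⁻⁶ × 156.9 = 433 MPa (compressive).

433 MPa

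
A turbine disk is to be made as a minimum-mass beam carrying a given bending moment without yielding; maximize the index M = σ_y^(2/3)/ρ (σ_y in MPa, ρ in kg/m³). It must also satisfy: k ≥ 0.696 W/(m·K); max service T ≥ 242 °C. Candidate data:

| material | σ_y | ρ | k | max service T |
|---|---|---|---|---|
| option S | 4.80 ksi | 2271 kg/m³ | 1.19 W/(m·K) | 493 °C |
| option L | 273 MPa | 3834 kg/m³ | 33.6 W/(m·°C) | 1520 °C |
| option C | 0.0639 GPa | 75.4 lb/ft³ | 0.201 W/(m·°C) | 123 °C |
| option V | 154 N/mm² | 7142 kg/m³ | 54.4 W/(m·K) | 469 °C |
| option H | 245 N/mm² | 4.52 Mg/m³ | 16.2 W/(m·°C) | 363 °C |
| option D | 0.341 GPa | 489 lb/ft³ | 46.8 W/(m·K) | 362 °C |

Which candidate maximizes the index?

option L

Screen on constraints: k ≥ 0.696 W/(m·K); max service T ≥ 242 °C. Survivors: option S, option L, option V, option H, option D.
Convert each candidate to consistent units, then evaluate M:
  option S: σ_y = 33.09 MPa, ρ = 2271 kg/m³
  option L: σ_y = 273.0 MPa, ρ = 3834 kg/m³
  option V: σ_y = 154.0 MPa, ρ = 7142 kg/m³
  option H: σ_y = 245.0 MPa, ρ = 4520 kg/m³
  option D: σ_y = 341.0 MPa, ρ = 7833 kg/m³
  option L: M = 11.0×10⁻³
  option H: M = 8.66×10⁻³
  option D: M = 6.23×10⁻³
  option S: M = 4.54×10⁻³
  option V: M = 4.02×10⁻³
The maximum is for option L.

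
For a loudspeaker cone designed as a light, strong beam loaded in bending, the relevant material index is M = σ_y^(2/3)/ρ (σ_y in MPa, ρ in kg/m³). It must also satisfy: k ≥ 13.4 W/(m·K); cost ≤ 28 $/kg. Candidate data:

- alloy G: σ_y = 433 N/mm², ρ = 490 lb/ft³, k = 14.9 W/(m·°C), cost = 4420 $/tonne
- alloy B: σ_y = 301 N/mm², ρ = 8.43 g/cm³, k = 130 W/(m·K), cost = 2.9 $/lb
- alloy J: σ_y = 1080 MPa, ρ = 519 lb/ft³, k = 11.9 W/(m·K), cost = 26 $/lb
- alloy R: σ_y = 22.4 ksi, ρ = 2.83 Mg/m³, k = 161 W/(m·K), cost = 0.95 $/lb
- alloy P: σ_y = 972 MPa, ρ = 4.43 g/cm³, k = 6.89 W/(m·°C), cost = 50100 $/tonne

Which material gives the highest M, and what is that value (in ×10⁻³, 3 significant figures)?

alloy R, M = 10.2×10⁻³

Screen on constraints: k ≥ 13.4 W/(m·K); cost ≤ 28 $/kg. Survivors: alloy G, alloy B, alloy R.
Convert each candidate to consistent units, then evaluate M:
  alloy G: σ_y = 433.0 MPa, ρ = 7849 kg/m³
  alloy B: σ_y = 301.0 MPa, ρ = 8430 kg/m³
  alloy R: σ_y = 154.4 MPa, ρ = 2830 kg/m³
  alloy R: M = 10.2×10⁻³
  alloy G: M = 7.29×10⁻³
  alloy B: M = 5.33×10⁻³
Alloy R ranks first.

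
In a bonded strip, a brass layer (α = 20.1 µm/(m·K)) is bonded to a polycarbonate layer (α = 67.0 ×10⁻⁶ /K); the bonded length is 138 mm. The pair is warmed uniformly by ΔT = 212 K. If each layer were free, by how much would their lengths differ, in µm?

1370 µm

Δα = |20.1 − 67.0|×10⁻⁶/K = 46.9×10⁻⁶/K.
ΔL_mismatch = Δα·L·ΔT = 46.9×10⁻⁶ × 138.0 mm × 212.0 K = 1370 µm.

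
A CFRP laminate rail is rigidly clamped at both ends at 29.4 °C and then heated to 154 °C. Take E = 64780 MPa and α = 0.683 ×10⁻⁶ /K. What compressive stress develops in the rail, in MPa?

5.51 MPa

E = 64780 MPa = 64.78 GPa.
ΔT = 124.6 K. Constrained thermal stress σ = E·α·ΔT = 64.78×10³ MPa × 0.683×10⁻⁶ × 124.6 = 5.51 MPa (compressive).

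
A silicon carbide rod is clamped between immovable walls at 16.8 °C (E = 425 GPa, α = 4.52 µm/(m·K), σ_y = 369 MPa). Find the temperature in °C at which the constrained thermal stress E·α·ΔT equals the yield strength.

209 °C

E·α·ΔT = 369.0 MPa ⇒ ΔT = 369.0 / (425.0×10³ × 4.52×10⁻⁶) = 192.1 K.
T = 16.8 + 192.1 = 208.9 °C.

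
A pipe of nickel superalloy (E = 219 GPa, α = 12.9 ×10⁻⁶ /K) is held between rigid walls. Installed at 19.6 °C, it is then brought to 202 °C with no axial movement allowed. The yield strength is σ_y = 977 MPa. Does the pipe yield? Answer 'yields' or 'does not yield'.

does not yield

ΔT = 182.4 K. Constrained thermal stress σ = E·α·ΔT = 219.0×10³ MPa × 12.9×10⁻⁶ × 182.4 = 515 MPa (compressive).
Compare to σ_y = 977 MPa: σ < σ_y, so it does not yield.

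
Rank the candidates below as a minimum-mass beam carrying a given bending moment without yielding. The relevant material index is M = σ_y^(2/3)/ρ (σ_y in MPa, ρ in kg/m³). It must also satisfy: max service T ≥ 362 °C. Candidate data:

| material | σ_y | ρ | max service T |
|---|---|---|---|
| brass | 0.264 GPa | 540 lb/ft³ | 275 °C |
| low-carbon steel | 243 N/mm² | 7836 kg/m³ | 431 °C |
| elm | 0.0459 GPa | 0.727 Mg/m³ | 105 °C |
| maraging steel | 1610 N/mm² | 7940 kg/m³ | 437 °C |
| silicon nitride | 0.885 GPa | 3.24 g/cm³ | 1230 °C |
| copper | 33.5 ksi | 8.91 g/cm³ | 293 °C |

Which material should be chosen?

Screen on constraints: max service T ≥ 362 °C. Survivors: low-carbon steel, maraging steel, silicon nitride.
Putting every candidate on a common basis:
  low-carbon steel: σ_y = 243.0 MPa, ρ = 7836 kg/m³
  maraging steel: σ_y = 1610 MPa, ρ = 7940 kg/m³
  silicon nitride: σ_y = 885.0 MPa, ρ = 3240 kg/m³
  silicon nitride: M = 28.5×10⁻³
  maraging steel: M = 17.3×10⁻³
  low-carbon steel: M = 4.97×10⁻³
Silicon nitride has the largest M.

silicon nitride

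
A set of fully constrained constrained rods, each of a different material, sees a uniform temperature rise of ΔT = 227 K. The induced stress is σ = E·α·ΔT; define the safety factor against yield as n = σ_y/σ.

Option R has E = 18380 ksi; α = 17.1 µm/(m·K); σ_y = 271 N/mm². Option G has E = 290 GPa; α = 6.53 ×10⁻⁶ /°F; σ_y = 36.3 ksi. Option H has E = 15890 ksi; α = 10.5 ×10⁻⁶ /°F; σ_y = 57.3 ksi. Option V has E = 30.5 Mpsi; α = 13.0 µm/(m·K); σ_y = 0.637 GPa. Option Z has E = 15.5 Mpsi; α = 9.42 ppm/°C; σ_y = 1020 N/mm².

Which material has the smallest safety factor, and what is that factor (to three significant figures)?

Converting E to GPa, α to ×10⁻⁶/K, σ_y to MPa, then σ and n for each:
  option R: E = 126.7, α = 17.1, σ_y = 271.0 → σ = 492 MPa, n = 0.551
  option G: E = 290.0, α = 11.8, σ_y = 250.3 → σ = 774 MPa, n = 0.323
  option H: E = 109.6, α = 18.9, σ_y = 395.1 → σ = 470 MPa, n = 0.841
  option V: E = 210.3, α = 13.0, σ_y = 637.0 → σ = 621 MPa, n = 1.03
  option Z: E = 106.9, α = 9.42, σ_y = 1020 → σ = 229 MPa, n = 4.46
Option G has the lowest safety factor, n = 0.323.

option G, n = 0.323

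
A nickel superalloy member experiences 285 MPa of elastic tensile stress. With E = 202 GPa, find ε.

1.41×10⁻³

ε = σ/E = 285 / 202000 = 1.41×10⁻³.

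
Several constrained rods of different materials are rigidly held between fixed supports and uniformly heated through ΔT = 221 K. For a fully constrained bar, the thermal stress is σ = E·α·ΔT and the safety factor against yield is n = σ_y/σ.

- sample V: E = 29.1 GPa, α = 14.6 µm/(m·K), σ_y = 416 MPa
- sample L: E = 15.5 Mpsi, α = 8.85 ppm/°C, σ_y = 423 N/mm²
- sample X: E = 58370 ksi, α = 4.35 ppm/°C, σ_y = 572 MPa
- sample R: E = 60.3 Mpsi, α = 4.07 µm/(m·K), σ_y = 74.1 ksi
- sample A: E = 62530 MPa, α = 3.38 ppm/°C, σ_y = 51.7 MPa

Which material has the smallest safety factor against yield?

Per material, after unit conversion:
  sample V: E = 29.10, α = 14.6, σ_y = 416.0 → σ = 93.9 MPa, n = 4.43
  sample L: E = 106.9, α = 8.85, σ_y = 423.0 → σ = 209 MPa, n = 2.02
  sample X: E = 402.4, α = 4.35, σ_y = 572.0 → σ = 387 MPa, n = 1.48
  sample R: E = 415.8, α = 4.07, σ_y = 510.9 → σ = 374 MPa, n = 1.37
  sample A: E = 62.53, α = 3.38, σ_y = 51.70 → σ = 46.7 MPa, n = 1.11
The minimum is sample A at n = 1.11.

sample A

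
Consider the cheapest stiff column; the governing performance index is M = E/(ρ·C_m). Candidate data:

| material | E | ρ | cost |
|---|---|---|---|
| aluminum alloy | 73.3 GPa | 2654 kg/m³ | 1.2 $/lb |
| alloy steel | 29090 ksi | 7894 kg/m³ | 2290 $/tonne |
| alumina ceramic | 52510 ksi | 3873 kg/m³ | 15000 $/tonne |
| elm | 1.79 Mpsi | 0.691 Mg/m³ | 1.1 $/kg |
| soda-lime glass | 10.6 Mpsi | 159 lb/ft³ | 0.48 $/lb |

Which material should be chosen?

Normalizing units and computing the index:
  aluminum alloy: E = 73.30 GPa, ρ = 2654 kg/m³, cost = 2.646 $/kg
  alloy steel: E = 200.6 GPa, ρ = 7894 kg/m³, cost = 2.290 $/kg
  alumina ceramic: E = 362.0 GPa, ρ = 3873 kg/m³, cost = 15.00 $/kg
  elm: E = 12.34 GPa, ρ = 691.0 kg/m³, cost = 1.100 $/kg
  soda-lime glass: E = 73.08 GPa, ρ = 2547 kg/m³, cost = 1.058 $/kg
  soda-lime glass: M = 27.1 MN·m per $
  elm: M = 16.2 MN·m per $
  alloy steel: M = 11.1 MN·m per $
  aluminum alloy: M = 10.4 MN·m per $
  alumina ceramic: M = 6.23 MN·m per $
The maximum is for soda-lime glass.

soda-lime glass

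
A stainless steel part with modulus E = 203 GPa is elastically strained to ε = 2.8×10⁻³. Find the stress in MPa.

568 MPa

σ = E·ε = 203000 MPa × 2.8×10⁻³ = 568 MPa.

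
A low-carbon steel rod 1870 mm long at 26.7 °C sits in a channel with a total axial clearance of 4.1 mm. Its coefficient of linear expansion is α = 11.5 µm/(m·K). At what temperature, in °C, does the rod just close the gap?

α·L₀·ΔT = 4.1 mm ⇒ ΔT = 4.1 / (11.5×10⁻⁶ × 1870.0) = 190.7 K.
T = 26.7 + 190.7 = 217.4 °C.

217 °C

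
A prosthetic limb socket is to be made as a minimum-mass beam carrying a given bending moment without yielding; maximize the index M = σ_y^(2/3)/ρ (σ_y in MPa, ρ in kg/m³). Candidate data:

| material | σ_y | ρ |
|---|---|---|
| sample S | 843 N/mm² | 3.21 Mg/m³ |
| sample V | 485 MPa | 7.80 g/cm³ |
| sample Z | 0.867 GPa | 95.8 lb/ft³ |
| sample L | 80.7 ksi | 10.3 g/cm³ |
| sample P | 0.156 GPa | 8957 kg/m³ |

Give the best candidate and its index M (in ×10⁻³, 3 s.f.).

sample Z, M = 59.3×10⁻³

After converting to SI:
  sample S: σ_y = 843.0 MPa, ρ = 3210 kg/m³
  sample V: σ_y = 485.0 MPa, ρ = 7800 kg/m³
  sample Z: σ_y = 867.0 MPa, ρ = 1535 kg/m³
  sample L: σ_y = 556.4 MPa, ρ = 10300 kg/m³
  sample P: σ_y = 156.0 MPa, ρ = 8957 kg/m³
  sample Z: M = 59.3×10⁻³
  sample S: M = 27.8×10⁻³
  sample V: M = 7.91×10⁻³
  sample L: M = 6.57×10⁻³
  sample P: M = 3.24×10⁻³
Sample Z has the largest M.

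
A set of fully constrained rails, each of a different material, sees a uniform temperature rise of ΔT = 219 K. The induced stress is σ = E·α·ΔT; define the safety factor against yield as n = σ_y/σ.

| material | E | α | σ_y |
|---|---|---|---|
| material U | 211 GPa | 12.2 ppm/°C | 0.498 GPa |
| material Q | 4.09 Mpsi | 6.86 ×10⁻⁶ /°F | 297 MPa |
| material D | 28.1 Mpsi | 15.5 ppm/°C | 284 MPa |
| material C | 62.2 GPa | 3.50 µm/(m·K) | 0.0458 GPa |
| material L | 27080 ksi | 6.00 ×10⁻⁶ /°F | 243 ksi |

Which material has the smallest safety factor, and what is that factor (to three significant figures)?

material D, n = 0.432

In consistent units (E in GPa, α in ×10⁻⁶/K, σ_y in MPa):
  material U: E = 211.0, α = 12.2, σ_y = 498.0 → σ = 564 MPa, n = 0.883
  material Q: E = 28.20, α = 12.3, σ_y = 297.0 → σ = 76.3 MPa, n = 3.89
  material D: E = 193.7, α = 15.5, σ_y = 284.0 → σ = 658 MPa, n = 0.432
  material C: E = 62.20, α = 3.50, σ_y = 45.80 → σ = 47.7 MPa, n = 0.961
  material L: E = 186.7, α = 10.8, σ_y = 1675 → σ = 442 MPa, n = 3.79
Smallest n: material D with n = 0.432.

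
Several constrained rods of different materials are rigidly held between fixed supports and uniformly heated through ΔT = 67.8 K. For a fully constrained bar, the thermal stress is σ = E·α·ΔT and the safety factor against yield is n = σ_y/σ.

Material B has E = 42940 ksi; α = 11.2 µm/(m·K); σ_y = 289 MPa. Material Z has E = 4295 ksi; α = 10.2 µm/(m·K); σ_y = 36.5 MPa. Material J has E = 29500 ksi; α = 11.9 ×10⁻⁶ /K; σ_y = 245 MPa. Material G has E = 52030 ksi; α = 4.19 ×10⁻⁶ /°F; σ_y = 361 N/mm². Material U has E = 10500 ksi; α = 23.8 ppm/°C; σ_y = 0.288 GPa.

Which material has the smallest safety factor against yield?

material B

Per material, after unit conversion:
  material B: E = 296.1, α = 11.2, σ_y = 289.0 → σ = 225 MPa, n = 1.29
  material Z: E = 29.61, α = 10.2, σ_y = 36.50 → σ = 20.5 MPa, n = 1.78
  material J: E = 203.4, α = 11.9, σ_y = 245.0 → σ = 164 MPa, n = 1.49
  material G: E = 358.7, α = 7.54, σ_y = 361.0 → σ = 183 MPa, n = 1.97
  material U: E = 72.39, α = 23.8, σ_y = 288.0 → σ = 117 MPa, n = 2.47
Smallest n: material B with n = 1.29.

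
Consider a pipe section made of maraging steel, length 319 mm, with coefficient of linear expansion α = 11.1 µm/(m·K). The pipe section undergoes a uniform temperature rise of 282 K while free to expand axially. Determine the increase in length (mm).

0.999 mm

ΔL = α·L₀·ΔT = 11.1×10⁻⁶ × 319 mm × 282.0 K = 0.999 mm.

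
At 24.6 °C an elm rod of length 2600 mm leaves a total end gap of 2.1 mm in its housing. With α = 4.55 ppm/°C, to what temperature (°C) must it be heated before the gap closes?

202 °C

α·L₀·ΔT = 2.1 mm ⇒ ΔT = 2.1 / (4.55×10⁻⁶ × 2600.0) = 177.5 K.
T = 24.6 + 177.5 = 202.1 °C.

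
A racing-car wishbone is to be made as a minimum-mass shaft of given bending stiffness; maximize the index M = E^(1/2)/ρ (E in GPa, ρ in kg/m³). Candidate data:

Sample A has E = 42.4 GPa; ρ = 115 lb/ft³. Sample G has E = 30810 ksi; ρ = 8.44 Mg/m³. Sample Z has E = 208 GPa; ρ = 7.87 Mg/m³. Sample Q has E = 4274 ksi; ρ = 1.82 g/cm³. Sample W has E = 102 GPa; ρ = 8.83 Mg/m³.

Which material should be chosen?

sample A

Normalizing units and computing the index:
  sample A: E = 42.40 GPa, ρ = 1842 kg/m³
  sample G: E = 212.4 GPa, ρ = 8440 kg/m³
  sample Z: E = 208.0 GPa, ρ = 7870 kg/m³
  sample Q: E = 29.47 GPa, ρ = 1820 kg/m³
  sample W: E = 102.0 GPa, ρ = 8830 kg/m³
  sample A: M = 3.53×10⁻³
  sample Q: M = 2.98×10⁻³
  sample Z: M = 1.83×10⁻³
  sample G: M = 1.73×10⁻³
  sample W: M = 1.14×10⁻³
Highest index: sample A.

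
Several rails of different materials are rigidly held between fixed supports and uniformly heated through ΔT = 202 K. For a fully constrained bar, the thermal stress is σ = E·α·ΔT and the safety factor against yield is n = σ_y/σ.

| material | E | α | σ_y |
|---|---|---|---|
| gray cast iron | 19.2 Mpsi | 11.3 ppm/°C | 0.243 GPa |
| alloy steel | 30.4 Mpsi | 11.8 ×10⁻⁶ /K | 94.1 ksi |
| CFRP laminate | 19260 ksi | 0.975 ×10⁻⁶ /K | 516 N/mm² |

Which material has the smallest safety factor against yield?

gray cast iron

Per material, after unit conversion:
  gray cast iron: E = 132.4, α = 11.3, σ_y = 243.0 → σ = 302 MPa, n = 0.804
  alloy steel: E = 209.6, α = 11.8, σ_y = 648.8 → σ = 500 MPa, n = 1.30
  CFRP laminate: E = 132.8, α = 0.975, σ_y = 516.0 → σ = 26.2 MPa, n = 19.7
Smallest n: gray cast iron with n = 0.804.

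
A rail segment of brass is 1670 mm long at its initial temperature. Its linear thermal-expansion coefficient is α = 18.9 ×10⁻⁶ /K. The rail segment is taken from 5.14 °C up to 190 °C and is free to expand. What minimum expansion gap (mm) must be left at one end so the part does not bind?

ΔT = 190 − 5.14 = 184.9 K.
ΔL = α·L₀·ΔT = 18.9×10⁻⁶ × 1670 mm × 184.9 K = 5.83 mm.

5.83 mm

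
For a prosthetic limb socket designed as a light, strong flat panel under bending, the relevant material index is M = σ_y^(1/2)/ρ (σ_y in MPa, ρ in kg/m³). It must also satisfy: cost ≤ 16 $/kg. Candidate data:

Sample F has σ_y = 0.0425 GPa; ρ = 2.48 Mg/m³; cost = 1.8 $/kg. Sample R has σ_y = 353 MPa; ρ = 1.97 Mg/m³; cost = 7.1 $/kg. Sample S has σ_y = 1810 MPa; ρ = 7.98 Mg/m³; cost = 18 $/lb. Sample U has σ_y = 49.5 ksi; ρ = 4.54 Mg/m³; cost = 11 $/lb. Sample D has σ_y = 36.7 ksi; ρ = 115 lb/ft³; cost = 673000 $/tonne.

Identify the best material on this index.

sample R

Screen on constraints: cost ≤ 16 $/kg. Survivors: sample F, sample R.
After converting to SI:
  sample F: σ_y = 42.50 MPa, ρ = 2480 kg/m³
  sample R: σ_y = 353.0 MPa, ρ = 1970 kg/m³
  sample R: M = 9.54×10⁻³
  sample F: M = 2.63×10⁻³
Sample R has the largest M.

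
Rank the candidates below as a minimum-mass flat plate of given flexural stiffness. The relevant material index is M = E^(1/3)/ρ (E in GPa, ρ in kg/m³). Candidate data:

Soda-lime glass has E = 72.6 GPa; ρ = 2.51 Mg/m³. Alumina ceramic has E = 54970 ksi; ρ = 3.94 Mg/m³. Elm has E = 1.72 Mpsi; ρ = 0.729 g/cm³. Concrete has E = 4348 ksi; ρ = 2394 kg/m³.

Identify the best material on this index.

elm

Normalizing units and computing the index:
  soda-lime glass: E = 72.60 GPa, ρ = 2510 kg/m³
  alumina ceramic: E = 379.0 GPa, ρ = 3940 kg/m³
  elm: E = 11.86 GPa, ρ = 729.0 kg/m³
  concrete: E = 29.98 GPa, ρ = 2394 kg/m³
  elm: M = 3.13×10⁻³
  alumina ceramic: M = 1.84×10⁻³
  soda-lime glass: M = 1.66×10⁻³
  concrete: M = 1.30×10⁻³
Elm ranks first.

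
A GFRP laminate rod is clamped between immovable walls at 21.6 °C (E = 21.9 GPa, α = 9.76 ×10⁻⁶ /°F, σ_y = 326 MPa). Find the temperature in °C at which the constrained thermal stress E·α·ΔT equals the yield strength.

869 °C

α = 9.76×10⁻⁶/°F × 9/5 = 17.6×10⁻⁶/K.
E·α·ΔT = 326.0 MPa ⇒ ΔT = 326.0 / (21.90×10³ × 17.6×10⁻⁶) = 847.3 K.
T = 21.6 + 847.3 = 868.9 °C.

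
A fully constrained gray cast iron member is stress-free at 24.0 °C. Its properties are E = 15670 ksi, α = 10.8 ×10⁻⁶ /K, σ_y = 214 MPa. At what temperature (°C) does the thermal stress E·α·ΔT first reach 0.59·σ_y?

132 °C

E = 15670 ksi = 108.0 GPa.
E·α·ΔT = 126.3 MPa ⇒ ΔT = 126.3 / (108.0×10³ × 10.8×10⁻⁶) = 108.2 K.
T = 24.0 + 108.2 = 132.2 °C.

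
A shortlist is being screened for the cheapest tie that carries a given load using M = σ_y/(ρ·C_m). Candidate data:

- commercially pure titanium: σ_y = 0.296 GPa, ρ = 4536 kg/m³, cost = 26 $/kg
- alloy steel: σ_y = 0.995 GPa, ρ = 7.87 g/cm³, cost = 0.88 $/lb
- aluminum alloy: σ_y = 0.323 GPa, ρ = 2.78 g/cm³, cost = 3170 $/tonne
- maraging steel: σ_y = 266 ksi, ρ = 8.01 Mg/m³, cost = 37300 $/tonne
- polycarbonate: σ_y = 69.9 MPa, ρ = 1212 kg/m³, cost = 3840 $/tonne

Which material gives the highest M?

Normalizing units and computing the index:
  commercially pure titanium: σ_y = 296.0 MPa, ρ = 4536 kg/m³, cost = 26.00 $/kg
  alloy steel: σ_y = 995.0 MPa, ρ = 7870 kg/m³, cost = 1.940 $/kg
  aluminum alloy: σ_y = 323.0 MPa, ρ = 2780 kg/m³, cost = 3.170 $/kg
  maraging steel: σ_y = 1834 MPa, ρ = 8010 kg/m³, cost = 37.30 $/kg
  polycarbonate: σ_y = 69.90 MPa, ρ = 1212 kg/m³, cost = 3.840 $/kg
  alloy steel: M = 65.2 kN·m per $
  aluminum alloy: M = 36.7 kN·m per $
  polycarbonate: M = 15.0 kN·m per $
  maraging steel: M = 6.14 kN·m per $
  commercially pure titanium: M = 2.51 kN·m per $
Highest index: alloy steel.

alloy steel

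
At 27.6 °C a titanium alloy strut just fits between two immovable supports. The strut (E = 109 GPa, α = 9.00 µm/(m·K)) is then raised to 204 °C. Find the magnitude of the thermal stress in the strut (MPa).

ΔT = 176.4 K. Constrained thermal stress σ = E·α·ΔT = 109.0×10³ MPa × 9.00×10⁻⁶ × 176.4 = 173 MPa (compressive).

173 MPa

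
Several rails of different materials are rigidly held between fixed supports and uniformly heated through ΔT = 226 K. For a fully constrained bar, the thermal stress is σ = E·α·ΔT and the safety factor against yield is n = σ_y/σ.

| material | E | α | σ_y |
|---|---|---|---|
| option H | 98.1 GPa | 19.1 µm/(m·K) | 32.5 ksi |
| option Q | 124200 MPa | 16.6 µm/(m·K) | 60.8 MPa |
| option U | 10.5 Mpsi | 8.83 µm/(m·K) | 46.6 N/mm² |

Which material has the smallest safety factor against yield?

option Q

With everything in SI (GPa, ×10⁻⁶/K, MPa):
  option H: E = 98.10, α = 19.1, σ_y = 224.1 → σ = 423 MPa, n = 0.529
  option Q: E = 124.2, α = 16.6, σ_y = 60.80 → σ = 466 MPa, n = 0.130
  option U: E = 72.39, α = 8.83, σ_y = 46.60 → σ = 144 MPa, n = 0.323
The minimum is option Q at n = 0.130.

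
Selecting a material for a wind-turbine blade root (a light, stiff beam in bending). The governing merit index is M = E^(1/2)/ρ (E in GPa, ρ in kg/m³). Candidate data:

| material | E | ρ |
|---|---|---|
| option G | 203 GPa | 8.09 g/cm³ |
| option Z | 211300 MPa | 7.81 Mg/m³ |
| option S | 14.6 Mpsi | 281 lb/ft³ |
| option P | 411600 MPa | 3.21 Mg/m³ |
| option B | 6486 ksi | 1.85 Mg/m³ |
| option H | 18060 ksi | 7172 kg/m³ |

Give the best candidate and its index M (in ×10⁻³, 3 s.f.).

After converting to SI:
  option G: E = 203.0 GPa, ρ = 8090 kg/m³
  option Z: E = 211.3 GPa, ρ = 7810 kg/m³
  option S: E = 100.7 GPa, ρ = 4501 kg/m³
  option P: E = 411.6 GPa, ρ = 3210 kg/m³
  option B: E = 44.72 GPa, ρ = 1850 kg/m³
  option H: E = 124.5 GPa, ρ = 7172 kg/m³
  option P: M = 6.32×10⁻³
  option B: M = 3.61×10⁻³
  option S: M = 2.23×10⁻³
  option Z: M = 1.86×10⁻³
  option G: M = 1.76×10⁻³
  option H: M = 1.56×10⁻³
Highest index: option P.

option P, M = 6.32×10⁻³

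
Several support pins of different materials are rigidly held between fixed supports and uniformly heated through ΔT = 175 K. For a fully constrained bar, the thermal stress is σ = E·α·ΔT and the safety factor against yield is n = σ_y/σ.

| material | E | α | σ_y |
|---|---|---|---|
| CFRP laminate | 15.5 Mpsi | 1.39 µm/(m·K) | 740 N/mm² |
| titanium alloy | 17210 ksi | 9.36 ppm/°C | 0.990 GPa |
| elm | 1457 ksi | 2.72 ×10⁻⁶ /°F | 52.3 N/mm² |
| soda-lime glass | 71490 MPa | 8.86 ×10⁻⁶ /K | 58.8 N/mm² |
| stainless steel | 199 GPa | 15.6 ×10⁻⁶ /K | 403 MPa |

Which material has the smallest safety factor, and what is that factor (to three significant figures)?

Per material, after unit conversion:
  CFRP laminate: E = 106.9, α = 1.39, σ_y = 740.0 → σ = 26.0 MPa, n = 28.5
  titanium alloy: E = 118.7, α = 9.36, σ_y = 990.0 → σ = 194 MPa, n = 5.09
  elm: E = 10.05, α = 4.90, σ_y = 52.30 → σ = 8.61 MPa, n = 6.08
  soda-lime glass: E = 71.49, α = 8.86, σ_y = 58.80 → σ = 111 MPa, n = 0.530
  stainless steel: E = 199.0, α = 15.6, σ_y = 403.0 → σ = 543 MPa, n = 0.742
Smallest n: soda-lime glass with n = 0.530.

soda-lime glass, n = 0.530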